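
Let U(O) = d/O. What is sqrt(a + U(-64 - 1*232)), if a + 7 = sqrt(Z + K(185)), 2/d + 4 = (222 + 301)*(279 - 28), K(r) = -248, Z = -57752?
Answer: sqrt(-660519793294805 + 1887199395536720*I*sqrt(145))/9713906 ≈ 10.815 + 11.134*I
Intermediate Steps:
d = 2/131269 (d = 2/(-4 + (222 + 301)*(279 - 28)) = 2/(-4 + 523*251) = 2/(-4 + 131273) = 2/131269 ≈ 1.5236e-5)
a = -7 + 20*I*sqrt(145) (a = -7 + sqrt(-57752 - 248) = -7 + sqrt(-58000) = -7 + 20*I*sqrt(145) ≈ -7.0 + 240.83*I)
U(O) = 2/(131269*O)
sqrt(a + U(-64 - 1*232)) = sqrt((-7 + 20*I*sqrt(145)) + 2/(131269*(-64 - 1*232))) = sqrt((-7 + 20*I*sqrt(145)) + 2/(131269*(-64 - 232))) = sqrt((-7 + 20*I*sqrt(145)) + (2/131269)/(-296)) = sqrt((-7 + 20*I*sqrt(145)) + (2/131269)*(-1/296)) = sqrt((-7 + 20*I*sqrt(145)) - 1/19427812) = sqrt(-135994685/19427812 + 20*I*sqrt(145))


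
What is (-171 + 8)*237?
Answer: -38631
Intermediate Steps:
(-171 + 8)*237 = -163*237 = -38631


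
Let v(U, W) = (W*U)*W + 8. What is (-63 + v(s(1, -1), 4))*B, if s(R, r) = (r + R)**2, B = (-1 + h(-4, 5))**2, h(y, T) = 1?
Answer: 0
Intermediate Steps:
B = 0 (B = (-1 + 1)**2 = 0**2 = 0)
s(R, r) = (R + r)**2
v(U, W) = 8 + U*W**2 (v(U, W) = (U*W)*W + 8 = U*W**2 + 8 = 8 + U*W**2)
(-63 + v(s(1, -1), 4))*B = (-63 + (8 + (1 - 1)**2*4**2))*0 = (-63 + (8 + 0**2*16))*0 = (-63 + (8 + 0*16))*0 = (-63 + (8 + 0))*0 = (-63 + 8)*0 = -55*0 = 0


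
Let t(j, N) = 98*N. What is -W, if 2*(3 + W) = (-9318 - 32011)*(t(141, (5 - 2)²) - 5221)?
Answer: -179326525/2 ≈ -8.9663e+7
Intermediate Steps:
W = 179326525/2 (W = -3 + ((-9318 - 32011)*(98*(5 - 2)² - 5221))/2 = -3 + (-41329*(98*3² - 5221))/2 = -3 + (-41329*(98*9 - 5221))/2 = -3 + (-41329*(882 - 5221))/2 = -3 + (-41329*(-4339))/2 = -3 + (½)*179326531 = -3 + 179326531/2 = 179326525/2 ≈ 8.9663e+7)
-W = -1*179326525/2 = -179326525/2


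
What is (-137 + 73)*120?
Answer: -7680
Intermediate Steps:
(-137 + 73)*120 = -64*120 = -7680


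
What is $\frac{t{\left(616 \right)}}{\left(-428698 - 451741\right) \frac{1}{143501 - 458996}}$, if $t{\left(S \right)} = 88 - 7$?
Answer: $\frac{25555095}{880439} \approx 29.025$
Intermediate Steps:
$t{\left(S \right)} = 81$ ($t{\left(S \right)} = 88 - 7 = 81$)
$\frac{t{\left(616 \right)}}{\left(-428698 - 451741\right) \frac{1}{143501 - 458996}} = \frac{81}{\left(-428698 - 451741\right) \frac{1}{143501 - 458996}} = \frac{81}{\left(-880439\right) \frac{1}{-315495}} = \frac{81}{\left(-880439\right) \left(- \frac{1}{315495}\right)} = \frac{81}{\frac{880439}{315495}} = 81 \cdot \frac{315495}{880439} = \frac{25555095}{880439}$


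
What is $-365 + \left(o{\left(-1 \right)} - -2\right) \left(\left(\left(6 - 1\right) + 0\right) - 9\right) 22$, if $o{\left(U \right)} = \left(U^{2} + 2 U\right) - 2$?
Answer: $-277$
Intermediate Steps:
$o{\left(U \right)} = -2 + U^{2} + 2 U$
$-365 + \left(o{\left(-1 \right)} - -2\right) \left(\left(\left(6 - 1\right) + 0\right) - 9\right) 22 = -365 + \left(\left(-2 + \left(-1\right)^{2} + 2 \left(-1\right)\right) - -2\right) \left(\left(\left(6 - 1\right) + 0\right) - 9\right) 22 = -365 + \left(\left(-2 + 1 - 2\right) + 2\right) \left(\left(5 + 0\right) - 9\right) 22 = -365 + \left(-3 + 2\right) \left(5 - 9\right) 22 = -365 + \left(-1\right) \left(-4\right) 22 = -365 + 4 \cdot 22 = -365 + 88 = -277$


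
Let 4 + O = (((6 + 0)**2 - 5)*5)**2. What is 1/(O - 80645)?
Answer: -1/56624 ≈ -1.7660e-5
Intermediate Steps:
O = 24021 (O = -4 + (((6 + 0)**2 - 5)*5)**2 = -4 + ((6**2 - 5)*5)**2 = -4 + ((36 - 5)*5)**2 = -4 + (31*5)**2 = -4 + 155**2 = -4 + 24025 = 24021)
1/(O - 80645) = 1/(24021 - 80645) = 1/(-56624) = -1/56624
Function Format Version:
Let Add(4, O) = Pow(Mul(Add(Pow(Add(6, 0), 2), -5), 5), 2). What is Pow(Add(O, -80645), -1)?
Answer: Rational(-1, 56624) ≈ -1.7660e-5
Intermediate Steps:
O = 24021 (O = Add(-4, Pow(Mul(Add(Pow(Add(6, 0), 2), -5), 5), 2)) = Add(-4, Pow(Mul(Add(Pow(6, 2), -5), 5), 2)) = Add(-4, Pow(Mul(Add(36, -5), 5), 2)) = Add(-4, Pow(Mul(31, 5), 2)) = Add(-4, Pow(155, 2)) = Add(-4, 24025) = 24021)
Pow(Add(O, -80645), -1) = Pow(Add(24021, -80645), -1) = Pow(-56624, -1) = Rational(-1, 56624)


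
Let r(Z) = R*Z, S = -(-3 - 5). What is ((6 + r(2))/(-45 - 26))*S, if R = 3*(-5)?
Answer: 192/71 ≈ 2.7042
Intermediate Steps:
S = 8 (S = -1*(-8) = 8)
R = -15
r(Z) = -15*Z
((6 + r(2))/(-45 - 26))*S = ((6 - 15*2)/(-45 - 26))*8 = ((6 - 30)/(-71))*8 = -24*(-1/71)*8 = (24/71)*8 = 192/71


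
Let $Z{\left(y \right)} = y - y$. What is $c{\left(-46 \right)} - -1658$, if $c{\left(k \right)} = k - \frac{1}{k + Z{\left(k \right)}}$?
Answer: $\frac{74153}{46} \approx 1612.0$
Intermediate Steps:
$Z{\left(y \right)} = 0$
$c{\left(k \right)} = k - \frac{1}{k}$ ($c{\left(k \right)} = k - \frac{1}{k + 0} = k - \frac{1}{k}$)
$c{\left(-46 \right)} - -1658 = \left(-46 - \frac{1}{-46}\right) - -1658 = \left(-46 - - \frac{1}{46}\right) + 1658 = \left(-46 + \frac{1}{46}\right) + 1658 = - \frac{2115}{46} + 1658 = \frac{74153}{46}$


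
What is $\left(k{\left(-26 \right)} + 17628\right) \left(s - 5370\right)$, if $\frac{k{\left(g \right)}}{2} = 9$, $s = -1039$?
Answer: $-113093214$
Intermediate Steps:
$k{\left(g \right)} = 18$ ($k{\left(g \right)} = 2 \cdot 9 = 18$)
$\left(k{\left(-26 \right)} + 17628\right) \left(s - 5370\right) = \left(18 + 17628\right) \left(-1039 - 5370\right) = 17646 \left(-6409\right) = -113093214$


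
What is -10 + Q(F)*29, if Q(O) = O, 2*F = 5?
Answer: 125/2 ≈ 62.500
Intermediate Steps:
F = 5/2 (F = (½)*5 = 5/2 ≈ 2.5000)
-10 + Q(F)*29 = -10 + (5/2)*29 = -10 + 145/2 = 125/2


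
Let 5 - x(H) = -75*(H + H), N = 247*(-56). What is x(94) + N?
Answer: 273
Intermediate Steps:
N = -13832
x(H) = 5 + 150*H (x(H) = 5 - (-75)*(H + H) = 5 - (-75)*2*H = 5 - (-150)*H = 5 + 150*H)
x(94) + N = (5 + 150*94) - 13832 = (5 + 14100) - 13832 = 14105 - 13832 = 273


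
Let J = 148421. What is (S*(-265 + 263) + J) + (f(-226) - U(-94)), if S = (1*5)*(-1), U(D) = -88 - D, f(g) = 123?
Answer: 148548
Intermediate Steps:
S = -5 (S = 5*(-1) = -5)
(S*(-265 + 263) + J) + (f(-226) - U(-94)) = (-5*(-265 + 263) + 148421) + (123 - (-88 - 1*(-94))) = (-5*(-2) + 148421) + (123 - (-88 + 94)) = (10 + 148421) + (123 - 1*6) = 148431 + (123 - 6) = 148431 + 117 = 148548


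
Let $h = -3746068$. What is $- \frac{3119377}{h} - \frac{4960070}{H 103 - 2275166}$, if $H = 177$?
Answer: $\frac{5124198126851}{1690926396316} \approx 3.0304$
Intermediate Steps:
$- \frac{3119377}{h} - \frac{4960070}{H 103 - 2275166} = - \frac{3119377}{-3746068} - \frac{4960070}{177 \cdot 103 - 2275166} = \left(-3119377\right) \left(- \frac{1}{3746068}\right) - \frac{4960070}{18231 - 2275166} = \frac{3119377}{3746068} - \frac{4960070}{-2256935} = \frac{3119377}{3746068} - - \frac{992014}{451387} = \frac{3119377}{3746068} + \frac{992014}{451387} = \frac{5124198126851}{1690926396316}$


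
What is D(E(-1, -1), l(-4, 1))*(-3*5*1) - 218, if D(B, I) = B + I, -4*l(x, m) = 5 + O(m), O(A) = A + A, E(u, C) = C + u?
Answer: -647/4 ≈ -161.75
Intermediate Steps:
O(A) = 2*A
l(x, m) = -5/4 - m/2 (l(x, m) = -(5 + 2*m)/4 = -5/4 - m/2)
D(E(-1, -1), l(-4, 1))*(-3*5*1) - 218 = ((-1 - 1) + (-5/4 - ½*1))*(-3*5*1) - 218 = (-2 + (-5/4 - ½))*(-15*1) - 218 = (-2 - 7/4)*(-15) - 218 = -15/4*(-15) - 218 = 225/4 - 218 = -647/4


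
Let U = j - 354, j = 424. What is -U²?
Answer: -4900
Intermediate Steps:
U = 70 (U = 424 - 354 = 70)
-U² = -1*70² = -1*4900 = -4900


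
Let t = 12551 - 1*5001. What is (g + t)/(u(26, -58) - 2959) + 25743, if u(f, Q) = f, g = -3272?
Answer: 75499941/2933 ≈ 25742.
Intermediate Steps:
t = 7550 (t = 12551 - 5001 = 7550)
(g + t)/(u(26, -58) - 2959) + 25743 = (-3272 + 7550)/(26 - 2959) + 25743 = 4278/(-2933) + 25743 = 4278*(-1/2933) + 25743 = -4278/2933 + 25743 = 75499941/2933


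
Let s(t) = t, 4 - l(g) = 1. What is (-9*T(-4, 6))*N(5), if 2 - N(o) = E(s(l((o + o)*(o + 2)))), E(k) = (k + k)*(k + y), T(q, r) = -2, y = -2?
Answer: -72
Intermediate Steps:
l(g) = 3 (l(g) = 4 - 1*1 = 4 - 1 = 3)
E(k) = 2*k*(-2 + k) (E(k) = (k + k)*(k - 2) = (2*k)*(-2 + k) = 2*k*(-2 + k))
N(o) = -4 (N(o) = 2 - 2*3*(-2 + 3) = 2 - 2*3 = 2 - 1*6 = 2 - 6 = -4)
(-9*T(-4, 6))*N(5) = -9*(-2)*(-4) = 18*(-4) = -72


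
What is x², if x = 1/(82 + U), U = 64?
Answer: 1/21316 ≈ 4.6913e-5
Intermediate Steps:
x = 1/146 (x = 1/(82 + 64) = 1/146 ≈ 0.0068493)
x² = (1/146)² = 1/21316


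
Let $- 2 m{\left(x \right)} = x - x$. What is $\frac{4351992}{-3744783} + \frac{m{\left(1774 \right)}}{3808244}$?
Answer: $- \frac{1450664}{1248261} \approx -1.1621$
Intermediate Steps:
$m{\left(x \right)} = 0$ ($m{\left(x \right)} = - \frac{x - x}{2} = \left(- \frac{1}{2}\right) 0 = 0$)
$\frac{4351992}{-3744783} + \frac{m{\left(1774 \right)}}{3808244} = \frac{4351992}{-3744783} + \frac{0}{3808244} = 4351992 \left(- \frac{1}{3744783}\right) + 0 \cdot \frac{1}{3808244} = - \frac{1450664}{1248261} + 0 = - \frac{1450664}{1248261}$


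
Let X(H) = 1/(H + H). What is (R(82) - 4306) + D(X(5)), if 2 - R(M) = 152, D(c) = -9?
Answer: -4465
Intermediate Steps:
X(H) = 1/(2*H)
R(M) = -150 (R(M) = 2 - 1*152 = 2 - 152 = -150)
(R(82) - 4306) + D(X(5)) = (-150 - 4306) - 9 = -4456 - 9 = -4465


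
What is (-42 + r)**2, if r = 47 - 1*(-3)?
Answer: 64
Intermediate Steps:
r = 50 (r = 47 + 3 = 50)
(-42 + r)**2 = (-42 + 50)**2 = 8**2 = 64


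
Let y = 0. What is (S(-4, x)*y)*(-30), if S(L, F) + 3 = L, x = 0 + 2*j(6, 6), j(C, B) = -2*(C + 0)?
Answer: 0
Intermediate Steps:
j(C, B) = -2*C
x = -24 (x = 0 + 2*(-2*6) = 0 + 2*(-12) = 0 - 24 = -24)
S(L, F) = -3 + L
(S(-4, x)*y)*(-30) = ((-3 - 4)*0)*(-30) = -7*0*(-30) = 0*(-30) = 0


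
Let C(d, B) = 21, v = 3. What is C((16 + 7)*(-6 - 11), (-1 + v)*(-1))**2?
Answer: 441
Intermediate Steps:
C((16 + 7)*(-6 - 11), (-1 + v)*(-1))**2 = 21**2 = 441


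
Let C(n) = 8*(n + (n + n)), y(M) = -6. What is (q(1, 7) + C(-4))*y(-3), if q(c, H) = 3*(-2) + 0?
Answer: 612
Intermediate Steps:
q(c, H) = -6 (q(c, H) = -6 + 0 = -6)
C(n) = 24*n (C(n) = 8*(n + 2*n) = 8*(3*n) = 24*n)
(q(1, 7) + C(-4))*y(-3) = (-6 + 24*(-4))*(-6) = (-6 - 96)*(-6) = -102*(-6) = 612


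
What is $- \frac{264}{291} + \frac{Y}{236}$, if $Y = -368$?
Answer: $- \frac{14116}{5723} \approx -2.4665$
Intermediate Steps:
$- \frac{264}{291} + \frac{Y}{236} = - \frac{264}{291} - \frac{368}{236} = \left(-264\right) \frac{1}{291} - \frac{92}{59} = - \frac{88}{97} - \frac{92}{59} = - \frac{14116}{5723}$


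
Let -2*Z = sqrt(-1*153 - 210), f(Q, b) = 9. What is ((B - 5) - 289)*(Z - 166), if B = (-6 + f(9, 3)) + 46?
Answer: 40670 + 2695*I*sqrt(3)/2 ≈ 40670.0 + 2333.9*I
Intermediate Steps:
B = 49 (B = (-6 + 9) + 46 = 3 + 46 = 49)
Z = -11*I*sqrt(3)/2 (Z = -sqrt(-1*153 - 210)/2 = -sqrt(-153 - 210)/2 = -11*I*sqrt(3)/2 ≈ -9.5263*I)
((B - 5) - 289)*(Z - 166) = ((49 - 5) - 289)*(-11*I*sqrt(3)/2 - 166) = (44 - 289)*(-166 - 11*I*sqrt(3)/2) = -245*(-166 - 11*I*sqrt(3)/2) = 40670 + 2695*I*sqrt(3)/2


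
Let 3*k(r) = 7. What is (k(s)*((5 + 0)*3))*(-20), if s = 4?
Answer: -700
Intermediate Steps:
k(r) = 7/3 (k(r) = (⅓)*7 = 7/3)
(k(s)*((5 + 0)*3))*(-20) = (7*((5 + 0)*3)/3)*(-20) = (7*(5*3)/3)*(-20) = ((7/3)*15)*(-20) = 35*(-20) = -700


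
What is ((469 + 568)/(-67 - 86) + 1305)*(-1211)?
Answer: -14149324/9 ≈ -1.5721e+6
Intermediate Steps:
((469 + 568)/(-67 - 86) + 1305)*(-1211) = (1037/(-153) + 1305)*(-1211) = (1037*(-1/153) + 1305)*(-1211) = (-61/9 + 1305)*(-1211) = (11684/9)*(-1211) = -14149324/9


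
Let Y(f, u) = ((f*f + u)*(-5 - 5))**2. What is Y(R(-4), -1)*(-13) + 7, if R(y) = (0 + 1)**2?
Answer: 7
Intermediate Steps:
R(y) = 1 (R(y) = 1**2 = 1)
Y(f, u) = (-10*u - 10*f**2)**2 (Y(f, u) = ((f**2 + u)*(-10))**2 = ((u + f**2)*(-10))**2 = (-10*u - 10*f**2)**2)
Y(R(-4), -1)*(-13) + 7 = (100*(-1 + 1**2)**2)*(-13) + 7 = (100*(-1 + 1)**2)*(-13) + 7 = (100*0**2)*(-13) + 7 = (100*0)*(-13) + 7 = 0*(-13) + 7 = 0 + 7 = 7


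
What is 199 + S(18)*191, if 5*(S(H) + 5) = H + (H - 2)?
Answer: 2714/5 ≈ 542.80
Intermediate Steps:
S(H) = -27/5 + 2*H/5 (S(H) = -5 + (H + (H - 2))/5 = -5 + (H + (-2 + H))/5 = -5 + (-2 + 2*H)/5 = -5 + (-2/5 + 2*H/5) = -27/5 + 2*H/5)
199 + S(18)*191 = 199 + (-27/5 + (2/5)*18)*191 = 199 + (-27/5 + 36/5)*191 = 199 + (9/5)*191 = 199 + 1719/5 = 2714/5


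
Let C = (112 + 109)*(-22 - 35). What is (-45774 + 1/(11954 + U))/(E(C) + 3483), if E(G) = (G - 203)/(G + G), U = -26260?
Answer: -8249055318465/627772329806 ≈ -13.140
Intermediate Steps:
C = -12597 (C = 221*(-57) = -12597)
E(G) = (-203 + G)/(2*G) (E(G) = (-203 + G)/((2*G)) = (-203 + G)*(1/(2*G)) = (-203 + G)/(2*G))
(-45774 + 1/(11954 + U))/(E(C) + 3483) = (-45774 + 1/(11954 - 26260))/((½)*(-203 - 12597)/(-12597) + 3483) = (-45774 + 1/(-14306))/((½)*(-1/12597)*(-12800) + 3483) = (-45774 - 1/14306)/(6400/12597 + 3483) = -654842845/(14306*43881751/12597) = -654842845/14306*12597/43881751 = -8249055318465/627772329806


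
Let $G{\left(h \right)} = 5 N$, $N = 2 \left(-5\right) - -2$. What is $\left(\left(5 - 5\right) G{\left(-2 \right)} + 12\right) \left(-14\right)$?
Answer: $-168$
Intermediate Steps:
$N = -8$ ($N = -10 + 2 = -8$)
$G{\left(h \right)} = -40$ ($G{\left(h \right)} = 5 \left(-8\right) = -40$)
$\left(\left(5 - 5\right) G{\left(-2 \right)} + 12\right) \left(-14\right) = \left(\left(5 - 5\right) \left(-40\right) + 12\right) \left(-14\right) = \left(0 \left(-40\right) + 12\right) \left(-14\right) = \left(0 + 12\right) \left(-14\right) = 12 \left(-14\right) = -168$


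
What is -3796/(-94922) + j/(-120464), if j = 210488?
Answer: -1220166287/714667738 ≈ -1.7073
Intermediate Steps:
-3796/(-94922) + j/(-120464) = -3796/(-94922) + 210488/(-120464) = -3796*(-1/94922) + 210488*(-1/120464) = 1898/47461 - 26311/15058 = -1220166287/714667738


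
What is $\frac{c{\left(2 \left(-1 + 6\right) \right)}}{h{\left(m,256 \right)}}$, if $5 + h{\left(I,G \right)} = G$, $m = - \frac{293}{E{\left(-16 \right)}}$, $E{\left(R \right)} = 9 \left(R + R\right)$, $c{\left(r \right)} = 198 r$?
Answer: $\frac{1980}{251} \approx 7.8884$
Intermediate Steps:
$E{\left(R \right)} = 18 R$ ($E{\left(R \right)} = 9 \cdot 2 R = 18 R$)
$m = \frac{293}{288}$ ($m = - \frac{293}{18 \left(-16\right)} = - \frac{293}{-288} = \left(-293\right) \left(- \frac{1}{288}\right) = \frac{293}{288} \approx 1.0174$)
$h{\left(I,G \right)} = -5 + G$
$\frac{c{\left(2 \left(-1 + 6\right) \right)}}{h{\left(m,256 \right)}} = \frac{198 \cdot 2 \left(-1 + 6\right)}{-5 + 256} = \frac{198 \cdot 2 \cdot 5}{251} = 198 \cdot 10 \cdot \frac{1}{251} = 1980 \cdot \frac{1}{251} = \frac{1980}{251}$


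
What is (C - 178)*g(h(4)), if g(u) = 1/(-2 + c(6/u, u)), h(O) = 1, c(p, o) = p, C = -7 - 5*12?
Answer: -245/4 ≈ -61.250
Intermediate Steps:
C = -67 (C = -7 - 60 = -67)
g(u) = 1/(-2 + 6/u)
(C - 178)*g(h(4)) = (-67 - 178)*(-1*1/(-6 + 2*1)) = -(-245)/(-6 + 2) = -(-245)/(-4) = -(-245)*(-1)/4 = -245*¼ = -245/4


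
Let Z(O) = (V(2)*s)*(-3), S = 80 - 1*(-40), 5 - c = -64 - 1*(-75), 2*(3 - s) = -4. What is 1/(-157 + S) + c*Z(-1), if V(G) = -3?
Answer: -9991/37 ≈ -270.03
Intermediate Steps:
s = 5 (s = 3 - 1/2*(-4) = 3 + 2 = 5)
c = -6 (c = 5 - (-64 - 1*(-75)) = 5 - (-64 + 75) = 5 - 1*11 = 5 - 11 = -6)
S = 120 (S = 80 + 40 = 120)
Z(O) = 45 (Z(O) = -3*5*(-3) = -15*(-3) = 45)
1/(-157 + S) + c*Z(-1) = 1/(-157 + 120) - 6*45 = 1/(-37) - 270 = -1/37 - 270 = -9991/37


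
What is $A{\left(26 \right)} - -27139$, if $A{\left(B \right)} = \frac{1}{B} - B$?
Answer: $\frac{704939}{26} \approx 27113.0$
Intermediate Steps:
$A{\left(26 \right)} - -27139 = \left(\frac{1}{26} - 26\right) - -27139 = \left(\frac{1}{26} - 26\right) + 27139 = - \frac{675}{26} + 27139 = \frac{704939}{26}$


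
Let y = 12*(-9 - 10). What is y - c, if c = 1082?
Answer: -1310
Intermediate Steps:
y = -228 (y = 12*(-19) = -228)
y - c = -228 - 1*1082 = -228 - 1082 = -1310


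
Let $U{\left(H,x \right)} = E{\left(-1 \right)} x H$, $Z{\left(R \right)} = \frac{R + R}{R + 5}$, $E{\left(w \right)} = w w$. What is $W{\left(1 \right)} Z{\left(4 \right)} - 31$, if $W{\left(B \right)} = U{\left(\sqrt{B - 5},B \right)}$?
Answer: $-31 + \frac{16 i}{9} \approx -31.0 + 1.7778 i$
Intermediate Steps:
$E{\left(w \right)} = w^{2}$
$Z{\left(R \right)} = \frac{2 R}{5 + R}$
$U{\left(H,x \right)} = H x$ ($U{\left(H,x \right)} = \left(-1\right)^{2} x H = 1 x H = x H = H x$)
$W{\left(B \right)} = B \sqrt{-5 + B}$ ($W{\left(B \right)} = \sqrt{B - 5} B = \sqrt{-5 + B} B = B \sqrt{-5 + B}$)
$W{\left(1 \right)} Z{\left(4 \right)} - 31 = 1 \sqrt{-5 + 1} \cdot 2 \cdot 4 \frac{1}{5 + 4} - 31 = 1 \sqrt{-4} \cdot 2 \cdot 4 \cdot \frac{1}{9} - 31 = 1 \cdot 2 i 2 \cdot 4 \cdot \frac{1}{9} - 31 = 2 i \frac{8}{9} - 31 = \frac{16 i}{9} - 31 = -31 + \frac{16 i}{9}$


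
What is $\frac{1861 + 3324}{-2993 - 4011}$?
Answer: $- \frac{305}{412} \approx -0.74029$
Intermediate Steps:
$\frac{1861 + 3324}{-2993 - 4011} = \frac{5185}{-7004} = 5185 \left(- \frac{1}{7004}\right) = - \frac{305}{412}$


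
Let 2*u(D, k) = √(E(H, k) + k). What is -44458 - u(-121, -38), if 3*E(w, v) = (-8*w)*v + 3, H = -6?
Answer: -44458 - I*√645/2 ≈ -44458.0 - 12.698*I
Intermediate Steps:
E(w, v) = 1 - 8*v*w/3 (E(w, v) = ((-8*w)*v + 3)/3 = (-8*v*w + 3)/3 = (3 - 8*v*w)/3 = 1 - 8*v*w/3)
u(D, k) = √(1 + 17*k)/2 (u(D, k) = √((1 - 8/3*k*(-6)) + k)/2 = √((1 + 16*k) + k)/2 = √(1 + 17*k)/2)
-44458 - u(-121, -38) = -44458 - √(1 + 17*(-38))/2 = -44458 - √(1 - 646)/2 = -44458 - √(-645)/2 = -44458 - I*√645/2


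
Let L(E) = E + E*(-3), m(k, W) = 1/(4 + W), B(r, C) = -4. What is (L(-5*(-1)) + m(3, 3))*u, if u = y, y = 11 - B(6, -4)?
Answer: -1035/7 ≈ -147.86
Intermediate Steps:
y = 15 (y = 11 - 1*(-4) = 11 + 4 = 15)
u = 15
L(E) = -2*E (L(E) = E - 3*E = -2*E)
(L(-5*(-1)) + m(3, 3))*u = (-(-10)*(-1) + 1/(4 + 3))*15 = (-2*5 + 1/7)*15 = (-10 + 1/7)*15 = -69/7*15 = -1035/7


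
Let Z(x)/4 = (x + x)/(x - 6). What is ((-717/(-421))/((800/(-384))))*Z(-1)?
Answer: -68832/73675 ≈ -0.93427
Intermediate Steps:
Z(x) = 8*x/(-6 + x) (Z(x) = 4*((x + x)/(x - 6)) = 4*((2*x)/(-6 + x)) = 4*(2*x/(-6 + x)) = 8*x/(-6 + x))
((-717/(-421))/((800/(-384))))*Z(-1) = ((-717/(-421))/((800/(-384))))*(8*(-1)/(-6 - 1)) = ((-717*(-1/421))/((800*(-1/384))))*(8*(-1)/(-7)) = (717/(421*(-25/12)))*(8*(-1)*(-⅐)) = ((717/421)*(-12/25))*(8/7) = -8604/10525*8/7 = -68832/73675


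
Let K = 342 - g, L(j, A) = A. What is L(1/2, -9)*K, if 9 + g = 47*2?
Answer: -2313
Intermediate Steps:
g = 85 (g = -9 + 47*2 = -9 + 94 = 85)
K = 257 (K = 342 - 1*85 = 342 - 85 = 257)
L(1/2, -9)*K = -9*257 = -2313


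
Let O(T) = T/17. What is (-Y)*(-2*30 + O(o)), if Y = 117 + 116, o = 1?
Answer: 237427/17 ≈ 13966.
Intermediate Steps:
Y = 233
O(T) = T/17 (O(T) = T*(1/17) = T/17)
(-Y)*(-2*30 + O(o)) = (-1*233)*(-2*30 + (1/17)*1) = -233*(-60 + 1/17) = -233*(-1019/17) = 237427/17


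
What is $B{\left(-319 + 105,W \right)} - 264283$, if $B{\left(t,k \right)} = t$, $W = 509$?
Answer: $-264497$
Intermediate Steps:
$B{\left(-319 + 105,W \right)} - 264283 = \left(-319 + 105\right) - 264283 = -214 - 264283 = -264497$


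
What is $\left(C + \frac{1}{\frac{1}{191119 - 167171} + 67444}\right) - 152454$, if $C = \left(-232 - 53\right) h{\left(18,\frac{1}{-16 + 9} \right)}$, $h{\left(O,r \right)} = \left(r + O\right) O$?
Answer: $- \frac{394195089567304}{1615148913} \approx -2.4406 \cdot 10^{5}$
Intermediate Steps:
$h{\left(O,r \right)} = O \left(O + r\right)$ ($h{\left(O,r \right)} = \left(O + r\right) O = O \left(O + r\right)$)
$C = - \frac{641250}{7}$ ($C = \left(-232 - 53\right) 18 \left(18 + \frac{1}{-16 + 9}\right) = - 285 \cdot 18 \left(18 + \frac{1}{-7}\right) = - 285 \cdot 18 \left(18 - \frac{1}{7}\right) = - 285 \cdot 18 \cdot \frac{125}{7} = \left(-285\right) \frac{2250}{7} = - \frac{641250}{7} \approx -91607.0$)
$\left(C + \frac{1}{\frac{1}{191119 - 167171} + 67444}\right) - 152454 = \left(- \frac{641250}{7} + \frac{1}{\frac{1}{191119 - 167171} + 67444}\right) - 152454 = \left(- \frac{641250}{7} + \frac{1}{\frac{1}{23948} + 67444}\right) - 152454 = \left(- \frac{641250}{7} + \frac{1}{\frac{1615148913}{23948}}\right) - 152454 = \left(- \frac{641250}{7} + \frac{23948}{1615148913}\right) - 152454 = - \frac{147959177184802}{1615148913} - 152454 = - \frac{394195089567304}{1615148913}$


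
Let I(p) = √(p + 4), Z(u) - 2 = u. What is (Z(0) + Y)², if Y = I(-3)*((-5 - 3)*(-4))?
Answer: 1156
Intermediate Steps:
Z(u) = 2 + u
I(p) = √(4 + p)
Y = 32 (Y = √(4 - 3)*((-5 - 3)*(-4)) = √1*(-8*(-4)) = 1*32 = 32)
(Z(0) + Y)² = ((2 + 0) + 32)² = (2 + 32)² = 34² = 1156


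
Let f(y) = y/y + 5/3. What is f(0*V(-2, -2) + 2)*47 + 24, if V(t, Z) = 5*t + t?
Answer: 448/3 ≈ 149.33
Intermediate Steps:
V(t, Z) = 6*t
f(y) = 8/3 (f(y) = 1 + 5*(1/3) = 1 + 5/3 = 8/3)
f(0*V(-2, -2) + 2)*47 + 24 = (8/3)*47 + 24 = 376/3 + 24 = 448/3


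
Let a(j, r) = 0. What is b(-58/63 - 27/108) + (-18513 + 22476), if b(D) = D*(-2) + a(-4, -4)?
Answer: 499633/126 ≈ 3965.3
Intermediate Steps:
b(D) = -2*D (b(D) = D*(-2) + 0 = -2*D + 0 = -2*D)
b(-58/63 - 27/108) + (-18513 + 22476) = -2*(-58/63 - 27/108) + (-18513 + 22476) = -2*(-58*1/63 - 27*1/108) + 3963 = -2*(-58/63 - 1/4) + 3963 = -2*(-295/252) + 3963 = 295/126 + 3963 = 499633/126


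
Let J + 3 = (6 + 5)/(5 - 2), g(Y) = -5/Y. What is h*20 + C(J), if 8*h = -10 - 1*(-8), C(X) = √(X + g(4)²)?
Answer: -5 + √321/12 ≈ -3.5070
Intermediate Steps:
J = ⅔ (J = -3 + (6 + 5)/(5 - 2) = -3 + 11/3 = ⅔ ≈ 0.66667)
C(X) = √(25/16 + X) (C(X) = √(X + (-5/4)²) = √(X + 25/16) = √(25/16 + X))
h = -¼ (h = (-10 - 1*(-8))/8 = (-10 + 8)/8 = (⅛)*(-2) = -¼ ≈ -0.25000)
h*20 + C(J) = -¼*20 + √(25 + 16*(⅔))/4 = -5 + √(25 + 32/3)/4 = -5 + √(107/3)/4 = -5 + (√321/3)/4 = -5 + √321/12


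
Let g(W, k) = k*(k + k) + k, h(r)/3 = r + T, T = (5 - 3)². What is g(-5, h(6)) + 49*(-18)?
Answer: 948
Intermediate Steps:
T = 4 (T = 2² = 4)
h(r) = 12 + 3*r (h(r) = 3*(r + 4) = 3*(4 + r) = 12 + 3*r)
g(W, k) = k + 2*k² (g(W, k) = k*(2*k) + k = 2*k² + k = k + 2*k²)
g(-5, h(6)) + 49*(-18) = (12 + 3*6)*(1 + 2*(12 + 3*6)) + 49*(-18) = (12 + 18)*(1 + 2*(12 + 18)) - 882 = 30*(1 + 2*30) - 882 = 30*(1 + 60) - 882 = 30*61 - 882 = 1830 - 882 = 948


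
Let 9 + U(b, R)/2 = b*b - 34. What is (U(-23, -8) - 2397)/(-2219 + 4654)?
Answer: -285/487 ≈ -0.58522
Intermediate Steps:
U(b, R) = -86 + 2*b² (U(b, R) = -18 + 2*(b*b - 34) = -18 + 2*(b² - 34) = -18 + 2*(-34 + b²) = -18 + (-68 + 2*b²) = -86 + 2*b²)
(U(-23, -8) - 2397)/(-2219 + 4654) = ((-86 + 2*(-23)²) - 2397)/(-2219 + 4654) = ((-86 + 2*529) - 2397)/2435 = ((-86 + 1058) - 2397)*(1/2435) = (972 - 2397)*(1/2435) = -1425*1/2435 = -285/487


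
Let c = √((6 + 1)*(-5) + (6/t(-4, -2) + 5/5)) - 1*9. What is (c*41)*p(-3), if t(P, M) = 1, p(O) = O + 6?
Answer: -1107 + 246*I*√7 ≈ -1107.0 + 650.85*I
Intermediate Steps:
p(O) = 6 + O
c = -9 + 2*I*√7 (c = √((6 + 1)*(-5) + (6/1 + 5/5)) - 1*9 = √(7*(-5) + (6*1 + 5*(⅕))) - 9 = √(-35 + (6 + 1)) - 9 = √(-35 + 7) - 9 = √(-28) - 9 = 2*I*√7 - 9 = -9 + 2*I*√7 ≈ -9.0 + 5.2915*I)
(c*41)*p(-3) = ((-9 + 2*I*√7)*41)*(6 - 3) = (-369 + 82*I*√7)*3 = -1107 + 246*I*√7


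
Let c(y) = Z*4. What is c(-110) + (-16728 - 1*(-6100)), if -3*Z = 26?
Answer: -31988/3 ≈ -10663.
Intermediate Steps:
Z = -26/3 (Z = -⅓*26 = -26/3 ≈ -8.6667)
c(y) = -104/3 (c(y) = -26/3*4 = -104/3)
c(-110) + (-16728 - 1*(-6100)) = -104/3 + (-16728 - 1*(-6100)) = -104/3 + (-16728 + 6100) = -104/3 - 10628 = -31988/3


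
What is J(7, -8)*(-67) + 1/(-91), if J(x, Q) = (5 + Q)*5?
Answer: 91454/91 ≈ 1005.0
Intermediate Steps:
J(x, Q) = 25 + 5*Q
J(7, -8)*(-67) + 1/(-91) = (25 + 5*(-8))*(-67) + 1/(-91) = (25 - 40)*(-67) - 1/91 = -15*(-67) - 1/91 = 1005 - 1/91 = 91454/91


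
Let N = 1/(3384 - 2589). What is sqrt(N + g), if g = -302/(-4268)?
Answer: sqrt(207280338870)/1696530 ≈ 0.26836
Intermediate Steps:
N = 1/795 ≈ 0.0012579
g = 151/2134 (g = -302*(-1/4268) = 151/2134 ≈ 0.070759)
sqrt(N + g) = sqrt(1/795 + 151/2134) = sqrt(122179/1696530) = sqrt(207280338870)/1696530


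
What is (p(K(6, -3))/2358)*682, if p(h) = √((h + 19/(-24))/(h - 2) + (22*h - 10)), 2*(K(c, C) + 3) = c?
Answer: 341*I*√1383/14148 ≈ 0.89634*I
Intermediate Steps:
K(c, C) = -3 + c/2
p(h) = √(-10 + 22*h + (-19/24 + h)/(-2 + h)) (p(h) = √((h + 19*(-1/24))/(-2 + h) + (-10 + 22*h)) = √((h - 19/24)/(-2 + h) + (-10 + 22*h)) = √((-19/24 + h)/(-2 + h) + (-10 + 22*h)) = √(-10 + 22*h + (-19/24 + h)/(-2 + h)))
(p(K(6, -3))/2358)*682 = (√(-10 - 19/(-48 + 24*(-3 + (½)*6)) + 22*(-3 + (½)*6) + (-3 + (½)*6)/(-2 + (-3 + (½)*6)))/2358)*682 = (√(-10 - 19/(-48 + 24*(-3 + 3)) + 22*(-3 + 3) + (-3 + 3)/(-2 + (-3 + 3)))*(1/2358))*682 = (√(-10 - 19/(-48 + 24*0) + 22*0 + 0/(-2 + 0))*(1/2358))*682 = (√(-10 - 19/(-48 + 0) + 0 + 0/(-2))*(1/2358))*682 = (√(-10 - 19/(-48) + 0 + 0*(-½))*(1/2358))*682 = (√(-10 - 19*(-1/48) + 0 + 0)*(1/2358))*682 = (√(-10 + 19/48 + 0 + 0)*(1/2358))*682 = (√(-461/48)*(1/2358))*682 = ((I*√1383/12)*(1/2358))*682 = (I*√1383/28296)*682 = 341*I*√1383/14148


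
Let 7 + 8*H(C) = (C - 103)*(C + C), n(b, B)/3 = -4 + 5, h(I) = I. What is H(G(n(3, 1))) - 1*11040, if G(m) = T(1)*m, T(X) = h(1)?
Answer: -88927/8 ≈ -11116.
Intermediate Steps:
T(X) = 1
n(b, B) = 3 (n(b, B) = 3*(-4 + 5) = 3*1 = 3)
G(m) = m (G(m) = 1*m = m)
H(C) = -7/8 + C*(-103 + C)/4 (H(C) = -7/8 + ((C - 103)*(C + C))/8 = -7/8 + ((-103 + C)*(2*C))/8 = -7/8 + (2*C*(-103 + C))/8 = -7/8 + C*(-103 + C)/4)
H(G(n(3, 1))) - 1*11040 = (-7/8 - 103/4*3 + (¼)*3²) - 1*11040 = (-7/8 - 309/4 + (¼)*9) - 11040 = (-7/8 - 309/4 + 9/4) - 11040 = -607/8 - 11040 = -88927/8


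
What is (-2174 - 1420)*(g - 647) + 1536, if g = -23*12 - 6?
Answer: 3340362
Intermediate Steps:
g = -282 (g = -276 - 6 = -282)
(-2174 - 1420)*(g - 647) + 1536 = (-2174 - 1420)*(-282 - 647) + 1536 = -3594*(-929) + 1536 = 3338826 + 1536 = 3340362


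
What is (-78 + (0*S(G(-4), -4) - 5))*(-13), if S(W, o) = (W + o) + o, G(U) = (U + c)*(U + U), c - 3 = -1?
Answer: 1079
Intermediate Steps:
c = 2 (c = 3 - 1 = 2)
G(U) = 2*U*(2 + U) (G(U) = (U + 2)*(U + U) = (2 + U)*(2*U) = 2*U*(2 + U))
S(W, o) = W + 2*o
(-78 + (0*S(G(-4), -4) - 5))*(-13) = (-78 + (0*(2*(-4)*(2 - 4) + 2*(-4)) - 5))*(-13) = (-78 + (0*(2*(-4)*(-2) - 8) - 5))*(-13) = (-78 + (0*(16 - 8) - 5))*(-13) = (-78 + (0*8 - 5))*(-13) = (-78 + (0 - 5))*(-13) = (-78 - 5)*(-13) = -83*(-13) = 1079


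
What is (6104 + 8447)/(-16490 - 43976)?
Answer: -14551/60466 ≈ -0.24065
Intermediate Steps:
(6104 + 8447)/(-16490 - 43976) = 14551/(-60466) = 14551*(-1/60466) = -14551/60466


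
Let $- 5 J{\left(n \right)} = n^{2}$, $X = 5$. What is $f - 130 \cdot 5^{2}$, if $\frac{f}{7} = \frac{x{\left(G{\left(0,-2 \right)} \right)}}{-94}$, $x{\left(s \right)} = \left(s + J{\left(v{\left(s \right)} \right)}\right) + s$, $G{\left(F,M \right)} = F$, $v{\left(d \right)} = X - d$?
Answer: $- \frac{305465}{94} \approx -3249.6$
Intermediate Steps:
$v{\left(d \right)} = 5 - d$
$J{\left(n \right)} = - \frac{n^{2}}{5}$
$x{\left(s \right)} = 2 s - \frac{\left(5 - s\right)^{2}}{5}$ ($x{\left(s \right)} = \left(s - \frac{\left(5 - s\right)^{2}}{5}\right) + s = 2 s - \frac{\left(5 - s\right)^{2}}{5}$)
$f = \frac{35}{94}$ ($f = 7 \frac{2 \cdot 0 - \frac{\left(-5 + 0\right)^{2}}{5}}{-94} = 7 \left(0 - \frac{\left(-5\right)^{2}}{5}\right) \left(- \frac{1}{94}\right) = 7 \left(0 - 5\right) \left(- \frac{1}{94}\right) = 7 \left(\left(-5\right) \left(- \frac{1}{94}\right)\right) = 7 \cdot \frac{5}{94} = \frac{35}{94} \approx 0.37234$)
$f - 130 \cdot 5^{2} = \frac{35}{94} - 130 \cdot 5^{2} = \frac{35}{94} - 3250 = - \frac{305465}{94}$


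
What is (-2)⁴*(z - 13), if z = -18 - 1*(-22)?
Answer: -144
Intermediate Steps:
z = 4 (z = -18 + 22 = 4)
(-2)⁴*(z - 13) = (-2)⁴*(4 - 13) = 16*(-9) = -144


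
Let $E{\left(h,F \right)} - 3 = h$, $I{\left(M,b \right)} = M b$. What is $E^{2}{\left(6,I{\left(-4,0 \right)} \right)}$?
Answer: $81$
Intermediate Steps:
$E{\left(h,F \right)} = 3 + h$
$E^{2}{\left(6,I{\left(-4,0 \right)} \right)} = \left(3 + 6\right)^{2} = 9^{2} = 81$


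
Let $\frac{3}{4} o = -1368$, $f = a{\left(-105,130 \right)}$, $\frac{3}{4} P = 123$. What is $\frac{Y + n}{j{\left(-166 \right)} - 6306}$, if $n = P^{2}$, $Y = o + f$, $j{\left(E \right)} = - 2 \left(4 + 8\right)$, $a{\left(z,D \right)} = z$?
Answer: $- \frac{24967}{6330} \approx -3.9442$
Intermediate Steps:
$P = 164$ ($P = \frac{4}{3} \cdot 123 = 164$)
$f = -105$
$j{\left(E \right)} = -24$ ($j{\left(E \right)} = \left(-2\right) 12 = -24$)
$o = -1824$ ($o = \frac{4}{3} \left(-1368\right) = -1824$)
$Y = -1929$ ($Y = -1824 - 105 = -1929$)
$n = 26896$ ($n = 164^{2} = 26896$)
$\frac{Y + n}{j{\left(-166 \right)} - 6306} = \frac{-1929 + 26896}{-24 - 6306} = \frac{24967}{-6330} = 24967 \left(- \frac{1}{6330}\right) = - \frac{24967}{6330}$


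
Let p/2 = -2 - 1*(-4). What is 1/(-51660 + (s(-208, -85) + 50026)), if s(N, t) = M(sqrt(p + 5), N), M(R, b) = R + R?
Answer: -1/1628 ≈ -0.00061425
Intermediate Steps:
p = 4 (p = 2*(-2 - 1*(-4)) = 2*(-2 + 4) = 2*2 = 4)
M(R, b) = 2*R
s(N, t) = 6 (s(N, t) = 2*sqrt(4 + 5) = 2*sqrt(9) = 2*3 = 6)
1/(-51660 + (s(-208, -85) + 50026)) = 1/(-51660 + (6 + 50026)) = 1/(-51660 + 50032) = 1/(-1628) = -1/1628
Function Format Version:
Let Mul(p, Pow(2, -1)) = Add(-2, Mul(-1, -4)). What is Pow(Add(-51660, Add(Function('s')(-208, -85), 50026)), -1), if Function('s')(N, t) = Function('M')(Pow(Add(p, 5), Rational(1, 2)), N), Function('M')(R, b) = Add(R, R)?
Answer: Rational(-1, 1628) ≈ -0.00061425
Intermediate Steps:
p = 4 (p = Mul(2, Add(-2, Mul(-1, -4))) = Mul(2, Add(-2, 4)) = Mul(2, 2) = 4)
Function('M')(R, b) = Mul(2, R)
Function('s')(N, t) = 6 (Function('s')(N, t) = Mul(2, Pow(Add(4, 5), Rational(1, 2))) = Mul(2, Pow(9, Rational(1, 2))) = Mul(2, 3) = 6)
Pow(Add(-51660, Add(Function('s')(-208, -85), 50026)), -1) = Pow(Add(-51660, Add(6, 50026)), -1) = Pow(Add(-51660, 50032), -1) = Pow(-1628, -1) = Rational(-1, 1628)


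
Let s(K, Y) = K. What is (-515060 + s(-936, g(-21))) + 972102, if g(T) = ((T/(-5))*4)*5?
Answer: 456106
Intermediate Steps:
g(T) = -4*T (g(T) = ((T*(-1/5))*4)*5 = (-T/5*4)*5 = -4*T/5*5 = -4*T)
(-515060 + s(-936, g(-21))) + 972102 = (-515060 - 936) + 972102 = -515996 + 972102 = 456106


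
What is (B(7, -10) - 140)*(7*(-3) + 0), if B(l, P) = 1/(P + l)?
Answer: 2947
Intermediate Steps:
(B(7, -10) - 140)*(7*(-3) + 0) = (1/(-10 + 7) - 140)*(7*(-3) + 0) = (1/(-3) - 140)*(-21 + 0) = (-⅓ - 140)*(-21) = -421/3*(-21) = 2947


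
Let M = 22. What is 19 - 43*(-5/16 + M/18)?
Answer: -2897/144 ≈ -20.118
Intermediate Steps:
19 - 43*(-5/16 + M/18) = 19 - 43*(-5/16 + 22/18) = 19 - 43*(-5*1/16 + 22*(1/18)) = 19 - 43*(-5/16 + 11/9) = 19 - 43*131/144 = 19 - 5633/144 = -2897/144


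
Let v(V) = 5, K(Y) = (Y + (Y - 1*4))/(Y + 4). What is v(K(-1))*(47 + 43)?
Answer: 450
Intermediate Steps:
K(Y) = (-4 + 2*Y)/(4 + Y) (K(Y) = (Y + (Y - 4))/(4 + Y) = (Y + (-4 + Y))/(4 + Y) = (-4 + 2*Y)/(4 + Y))
v(K(-1))*(47 + 43) = 5*(47 + 43) = 5*90 = 450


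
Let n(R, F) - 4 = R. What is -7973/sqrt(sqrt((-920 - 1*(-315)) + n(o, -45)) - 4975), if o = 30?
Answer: -7973/sqrt(-4975 + I*sqrt(571)) ≈ -0.27146 + 113.04*I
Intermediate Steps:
n(R, F) = 4 + R
-7973/sqrt(sqrt((-920 - 1*(-315)) + n(o, -45)) - 4975) = -7973/sqrt(sqrt((-920 - 1*(-315)) + (4 + 30)) - 4975) = -7973/sqrt(sqrt((-920 + 315) + 34) - 4975) = -7973/sqrt(sqrt(-605 + 34) - 4975) = -7973/sqrt(sqrt(-571) - 4975) = -7973/sqrt(I*sqrt(571) - 4975) = -7973/sqrt(-4975 + I*sqrt(571))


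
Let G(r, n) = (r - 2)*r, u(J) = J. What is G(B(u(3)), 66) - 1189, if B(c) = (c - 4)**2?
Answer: -1190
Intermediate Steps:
B(c) = (-4 + c)**2
G(r, n) = r*(-2 + r) (G(r, n) = (-2 + r)*r = r*(-2 + r))
G(B(u(3)), 66) - 1189 = (-4 + 3)**2*(-2 + (-4 + 3)**2) - 1189 = (-1)**2*(-2 + (-1)**2) - 1189 = 1*(-2 + 1) - 1189 = 1*(-1) - 1189 = -1 - 1189 = -1190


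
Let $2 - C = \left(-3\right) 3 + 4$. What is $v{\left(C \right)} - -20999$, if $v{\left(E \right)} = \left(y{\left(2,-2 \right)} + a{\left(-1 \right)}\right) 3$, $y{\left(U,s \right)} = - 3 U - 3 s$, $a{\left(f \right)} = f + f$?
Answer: $20993$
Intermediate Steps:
$C = 7$ ($C = 2 - \left(\left(-3\right) 3 + 4\right) = 2 - \left(-9 + 4\right) = 2 - -5 = 2 + 5 = 7$)
$a{\left(f \right)} = 2 f$
$v{\left(E \right)} = -6$ ($v{\left(E \right)} = \left(\left(\left(-3\right) 2 - -6\right) + 2 \left(-1\right)\right) 3 = \left(\left(-6 + 6\right) - 2\right) 3 = \left(0 - 2\right) 3 = \left(-2\right) 3 = -6$)
$v{\left(C \right)} - -20999 = -6 - -20999 = -6 + 20999 = 20993$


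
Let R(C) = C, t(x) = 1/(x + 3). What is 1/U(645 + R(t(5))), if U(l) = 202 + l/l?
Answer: 1/203 ≈ 0.0049261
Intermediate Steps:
t(x) = 1/(3 + x)
U(l) = 203 (U(l) = 202 + 1 = 203)
1/U(645 + R(t(5))) = 1/203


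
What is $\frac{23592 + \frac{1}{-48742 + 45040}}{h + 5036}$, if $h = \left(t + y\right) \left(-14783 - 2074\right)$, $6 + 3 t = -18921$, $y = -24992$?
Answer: $\frac{87337583}{1953345466086} \approx 4.4712 \cdot 10^{-5}$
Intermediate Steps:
$t = -6309$ ($t = -2 + \frac{1}{3} \left(-18921\right) = -2 - 6307 = -6309$)
$h = 527640957$ ($h = \left(-6309 - 24992\right) \left(-14783 - 2074\right) = \left(-31301\right) \left(-16857\right) = 527640957$)
$\frac{23592 + \frac{1}{-48742 + 45040}}{h + 5036} = \frac{23592 + \frac{1}{-48742 + 45040}}{527640957 + 5036} = \frac{23592 + \frac{1}{-3702}}{527645993} = \left(23592 - \frac{1}{3702}\right) \frac{1}{527645993} = \frac{87337583}{3702} \cdot \frac{1}{527645993} = \frac{87337583}{1953345466086}$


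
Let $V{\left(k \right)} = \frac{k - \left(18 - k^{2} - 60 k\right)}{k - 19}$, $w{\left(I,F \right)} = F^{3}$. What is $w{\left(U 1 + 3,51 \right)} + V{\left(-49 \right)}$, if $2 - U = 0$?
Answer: $\frac{4510437}{34} \approx 1.3266 \cdot 10^{5}$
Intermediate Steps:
$U = 2$ ($U = 2 - 0 = 2 + 0 = 2$)
$V{\left(k \right)} = \frac{-18 + k^{2} + 61 k}{-19 + k}$ ($V{\left(k \right)} = \frac{k + \left(-18 + k^{2} + 60 k\right)}{-19 + k} = \frac{-18 + k^{2} + 61 k}{-19 + k}$)
$w{\left(U 1 + 3,51 \right)} + V{\left(-49 \right)} = 51^{3} + \frac{-18 + \left(-49\right)^{2} + 61 \left(-49\right)}{-19 - 49} = 132651 + \frac{-18 + 2401 - 2989}{-68} = 132651 - - \frac{303}{34} = 132651 + \frac{303}{34} = \frac{4510437}{34}$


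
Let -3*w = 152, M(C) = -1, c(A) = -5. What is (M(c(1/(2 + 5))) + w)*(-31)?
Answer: 4805/3 ≈ 1601.7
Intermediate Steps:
w = -152/3 (w = -⅓*152 = -152/3 ≈ -50.667)
(M(c(1/(2 + 5))) + w)*(-31) = (-1 - 152/3)*(-31) = -155/3*(-31) = 4805/3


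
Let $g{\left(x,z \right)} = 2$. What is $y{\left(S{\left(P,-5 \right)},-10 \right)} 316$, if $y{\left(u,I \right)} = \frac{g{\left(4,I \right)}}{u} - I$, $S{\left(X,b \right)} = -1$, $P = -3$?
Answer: $2528$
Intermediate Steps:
$y{\left(u,I \right)} = - I + \frac{2}{u}$ ($y{\left(u,I \right)} = \frac{2}{u} - I = - I + \frac{2}{u}$)
$y{\left(S{\left(P,-5 \right)},-10 \right)} 316 = \left(\left(-1\right) \left(-10\right) + \frac{2}{-1}\right) 316 = \left(10 + 2 \left(-1\right)\right) 316 = \left(10 - 2\right) 316 = 8 \cdot 316 = 2528$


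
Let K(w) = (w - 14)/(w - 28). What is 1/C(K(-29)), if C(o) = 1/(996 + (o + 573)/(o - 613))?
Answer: 17362852/17449 ≈ 995.06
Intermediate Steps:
K(w) = (-14 + w)/(-28 + w)
C(o) = 1/(996 + (573 + o)/(-613 + o))
1/C(K(-29)) = 1/((-613 + (-14 - 29)/(-28 - 29))/(-609975 + 997*((-14 - 29)/(-28 - 29)))) = 1/((-613 - 43/(-57))/(-609975 + 997*(-43/(-57)))) = 1/((-613 - 1/57*(-43))/(-609975 + 997*(-1/57*(-43)))) = 1/((-613 + 43/57)/(-609975 + 997*(43/57))) = 1/(-34898/57/(-609975 + 42871/57)) = 1/(-34898/57/(-34725704/57)) = 1/(-57/34725704*(-34898/57)) = 1/(17449/17362852) = 17362852/17449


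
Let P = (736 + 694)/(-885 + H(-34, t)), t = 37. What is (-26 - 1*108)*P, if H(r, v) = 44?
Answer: 191620/841 ≈ 227.85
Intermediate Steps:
P = -1430/841 (P = (736 + 694)/(-885 + 44) = 1430/(-841) = 1430*(-1/841) = -1430/841 ≈ -1.7004)
(-26 - 1*108)*P = (-26 - 1*108)*(-1430/841) = (-26 - 108)*(-1430/841) = -134*(-1430/841) = 191620/841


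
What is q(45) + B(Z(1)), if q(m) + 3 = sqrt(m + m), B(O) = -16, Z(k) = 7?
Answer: -19 + 3*sqrt(10) ≈ -9.5132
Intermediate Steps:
q(m) = -3 + sqrt(2)*sqrt(m) (q(m) = -3 + sqrt(m + m) = -3 + sqrt(2*m) = -3 + sqrt(2)*sqrt(m))
q(45) + B(Z(1)) = (-3 + sqrt(2)*sqrt(45)) - 16 = (-3 + sqrt(2)*(3*sqrt(5))) - 16 = (-3 + 3*sqrt(10)) - 16 = -19 + 3*sqrt(10)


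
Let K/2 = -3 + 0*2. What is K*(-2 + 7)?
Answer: -30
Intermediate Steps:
K = -6 (K = 2*(-3 + 0*2) = 2*(-3 + 0) = 2*(-3) = -6)
K*(-2 + 7) = -6*(-2 + 7) = -6*5 = -30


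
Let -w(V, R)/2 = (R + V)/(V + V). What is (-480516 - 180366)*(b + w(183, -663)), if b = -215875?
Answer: 8702636265630/61 ≈ 1.4267e+11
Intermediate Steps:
w(V, R) = -(R + V)/V (w(V, R) = -2*(R + V)/(V + V) = -2*(R + V)/(2*V) = -2*(R + V)*1/(2*V) = -(R + V)/V)
(-480516 - 180366)*(b + w(183, -663)) = (-480516 - 180366)*(-215875 + (-1*(-663) - 1*183)/183) = -660882*(-215875 + (663 - 183)/183) = -660882*(-215875 + (1/183)*480) = -660882*(-215875 + 160/61) = -660882*(-13168215/61) = 8702636265630/61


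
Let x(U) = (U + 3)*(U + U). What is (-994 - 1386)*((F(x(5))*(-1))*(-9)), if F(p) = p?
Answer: -1713600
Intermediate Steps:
x(U) = 2*U*(3 + U) (x(U) = (3 + U)*(2*U) = 2*U*(3 + U))
(-994 - 1386)*((F(x(5))*(-1))*(-9)) = (-994 - 1386)*(((2*5*(3 + 5))*(-1))*(-9)) = -2380*(2*5*8)*(-1)*(-9) = -2380*80*(-1)*(-9) = -(-190400)*(-9) = -2380*720 = -1713600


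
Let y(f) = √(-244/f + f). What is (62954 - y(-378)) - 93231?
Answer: -30277 - 2*I*√374430/63 ≈ -30277.0 - 19.426*I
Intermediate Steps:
y(f) = √(f - 244/f)
(62954 - y(-378)) - 93231 = (62954 - √(-378 - 244/(-378))) - 93231 = (62954 - √(-378 - 244*(-1/378))) - 93231 = (62954 - √(-378 + 122/189)) - 93231 = (62954 - √(-71320/189)) - 93231 = (62954 - 2*I*√374430/63) - 93231 = -30277 - 2*I*√374430/63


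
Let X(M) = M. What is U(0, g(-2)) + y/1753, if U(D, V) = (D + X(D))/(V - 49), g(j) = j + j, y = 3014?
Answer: 3014/1753 ≈ 1.7193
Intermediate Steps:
g(j) = 2*j
U(D, V) = 2*D/(-49 + V) (U(D, V) = (D + D)/(V - 49) = (2*D)/(-49 + V) = 2*D/(-49 + V))
U(0, g(-2)) + y/1753 = 2*0/(-49 + 2*(-2)) + 3014/1753 = 2*0/(-49 - 4) + 3014*(1/1753) = 2*0/(-53) + 3014/1753 = 2*0*(-1/53) + 3014/1753 = 0 + 3014/1753 = 3014/1753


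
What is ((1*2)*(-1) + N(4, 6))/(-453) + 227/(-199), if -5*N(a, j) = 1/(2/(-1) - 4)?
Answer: -3073189/2704410 ≈ -1.1364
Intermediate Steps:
N(a, j) = 1/30 (N(a, j) = -1/(5*(2/(-1) - 4)) = -1/(5*(2*(-1) - 4)) = -1/(5*(-2 - 4)) = -⅕/(-6) = -⅕*(-⅙) = 1/30)
((1*2)*(-1) + N(4, 6))/(-453) + 227/(-199) = ((1*2)*(-1) + 1/30)/(-453) + 227/(-199) = (2*(-1) + 1/30)*(-1/453) + 227*(-1/199) = (-2 + 1/30)*(-1/453) - 227/199 = -59/30*(-1/453) - 227/199 = 59/13590 - 227/199 = -3073189/2704410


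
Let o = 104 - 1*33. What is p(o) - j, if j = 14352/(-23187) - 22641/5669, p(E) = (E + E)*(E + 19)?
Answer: 560166771565/43815701 ≈ 12785.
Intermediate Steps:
o = 71 (o = 104 - 33 = 71)
p(E) = 2*E*(19 + E) (p(E) = (2*E)*(19 + E) = 2*E*(19 + E))
j = -202112785/43815701 (j = 14352*(-1/23187) - 22641*1/5669 = -4784/7729 - 22641/5669 = -202112785/43815701 ≈ -4.6128)
p(o) - j = 2*71*(19 + 71) - 1*(-202112785/43815701) = 2*71*90 + 202112785/43815701 = 12780 + 202112785/43815701 = 560166771565/43815701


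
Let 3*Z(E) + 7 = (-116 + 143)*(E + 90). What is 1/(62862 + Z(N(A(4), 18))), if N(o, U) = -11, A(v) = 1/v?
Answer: 3/190712 ≈ 1.5731e-5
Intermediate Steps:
A(v) = 1/v
Z(E) = 2423/3 + 9*E (Z(E) = -7/3 + ((-116 + 143)*(E + 90))/3 = -7/3 + (27*(90 + E))/3 = -7/3 + (2430 + 27*E)/3 = -7/3 + (810 + 9*E) = 2423/3 + 9*E)
1/(62862 + Z(N(A(4), 18))) = 1/(62862 + (2423/3 + 9*(-11))) = 1/(62862 + (2423/3 - 99)) = 1/(62862 + 2126/3) = 1/(190712/3) = 3/190712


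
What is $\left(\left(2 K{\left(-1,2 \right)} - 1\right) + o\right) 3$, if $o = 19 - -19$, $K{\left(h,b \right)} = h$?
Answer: $105$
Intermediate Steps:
$o = 38$ ($o = 19 + 19 = 38$)
$\left(\left(2 K{\left(-1,2 \right)} - 1\right) + o\right) 3 = \left(\left(2 \left(-1\right) - 1\right) + 38\right) 3 = \left(\left(-2 - 1\right) + 38\right) 3 = \left(-3 + 38\right) 3 = 35 \cdot 3 = 105$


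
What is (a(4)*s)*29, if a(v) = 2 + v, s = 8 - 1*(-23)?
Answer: 5394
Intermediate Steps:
s = 31 (s = 8 + 23 = 31)
(a(4)*s)*29 = ((2 + 4)*31)*29 = (6*31)*29 = 186*29 = 5394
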